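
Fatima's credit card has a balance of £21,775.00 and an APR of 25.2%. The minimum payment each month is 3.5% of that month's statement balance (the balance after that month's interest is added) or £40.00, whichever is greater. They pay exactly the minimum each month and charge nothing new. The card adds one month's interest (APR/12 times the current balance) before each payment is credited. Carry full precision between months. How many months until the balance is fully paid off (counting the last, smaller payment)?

243 months

Monthly rate r = 25.2%/12 = 2.1% = 0.021.
While 3.5% of the post-interest balance exceeds £40.00, each month B ← (B·(1+r))·(1 − 0.035), i.e. B shrinks by the factor (1+r)·0.965 = 0.98526.
This holds for months 1–200. Entering month 201 the balance is £1,118.33; 3.5% of the post-interest balance is now below £40.00, so the flat £40.00 minimum applies from here.
From month 201 a fixed £40.00 at rate r clears £1,118.33 in 43 more payments. Total: 200 + 43 = 243 months.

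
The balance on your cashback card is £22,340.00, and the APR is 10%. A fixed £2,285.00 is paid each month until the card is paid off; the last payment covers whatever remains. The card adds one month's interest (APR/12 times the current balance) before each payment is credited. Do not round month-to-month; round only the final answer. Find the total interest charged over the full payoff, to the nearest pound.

£1,061

Monthly rate r = 10%/12 = 0.833333% = 0.00833333.
Payoff takes n = ⌈−ln(1 − rB₀/P)/ln(1+r)⌉ = ⌈10.241⌉ = 11 payments; the last is £551.41.
Total paid = 10·£2,285.00 + £551.41 = £23,401.41.
Total interest = total paid − principal = £23,401.41 − £22,340.00 = £1,061.41.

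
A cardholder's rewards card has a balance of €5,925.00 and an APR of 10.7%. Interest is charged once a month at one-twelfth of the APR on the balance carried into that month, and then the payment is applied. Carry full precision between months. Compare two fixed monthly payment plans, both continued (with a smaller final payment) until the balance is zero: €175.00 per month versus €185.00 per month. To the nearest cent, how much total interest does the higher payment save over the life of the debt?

Monthly rate r = 10.7%/12 = 0.891667% = 0.00891667.
At €175.00/mo: n = ⌈−ln(1 − rB₀/P)/ln(1+r)⌉ = 41 payments (last €84.90); total interest = total paid − €5,925.00 = €1,159.90.
At €185.00/mo: 38 payments (last €163.09); total interest €1,083.09.
Interest saved = €1,159.90 − €1,083.09 = €76.81.

€76.81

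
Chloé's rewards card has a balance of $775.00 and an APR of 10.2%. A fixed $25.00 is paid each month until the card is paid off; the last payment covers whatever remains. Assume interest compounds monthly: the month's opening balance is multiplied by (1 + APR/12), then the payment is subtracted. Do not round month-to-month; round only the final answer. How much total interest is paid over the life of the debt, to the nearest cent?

Monthly rate r = 10.2%/12 = 0.85% = 0.0085.
Payoff takes n = ⌈−ln(1 − rB₀/P)/ln(1+r)⌉ = ⌈36.135⌉ = 37 payments; the last is $3.38.
Total paid = 36·$25.00 + $3.38 = $903.38.
Total interest = total paid − principal = $903.38 − $775.00 = $128.38.

$128.38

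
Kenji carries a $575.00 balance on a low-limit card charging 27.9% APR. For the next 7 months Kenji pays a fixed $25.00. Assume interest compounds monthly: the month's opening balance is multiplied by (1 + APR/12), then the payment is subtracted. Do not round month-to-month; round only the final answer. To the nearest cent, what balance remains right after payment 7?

Monthly rate r = 27.9%/12 = 2.325% = 0.02325.
Each month: B ← B·(1+r) − $25.00.
Month 1: interest $13.37; balance after payment $563.37.
Month 2: interest $13.10; balance after payment $551.47.
Month 3: interest $12.82; balance after payment $539.29.
Month 4: interest $12.54; balance after payment $526.83.
Month 5: interest $12.25; balance after payment $514.08.
Month 6: interest $11.95; balance after payment $501.03.
Month 7: interest $11.65; balance after payment $487.68.

$487.68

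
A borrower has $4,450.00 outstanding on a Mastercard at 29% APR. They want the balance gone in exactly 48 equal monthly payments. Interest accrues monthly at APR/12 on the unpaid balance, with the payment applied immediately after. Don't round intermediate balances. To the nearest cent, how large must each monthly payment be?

$157.65

Monthly rate r = 29%/12 = 2.41667% = 0.0241667.
Level-payment amortization: P = B₀·r / (1 − (1+r)^(−n)) = 4450.00·0.0241667 / (1 − 1.02417^(−48)).
Denominator 1 − (1+r)^(−48) = 0.682159356.
P = 107.542 / 0.682159356 ≈ 157.65.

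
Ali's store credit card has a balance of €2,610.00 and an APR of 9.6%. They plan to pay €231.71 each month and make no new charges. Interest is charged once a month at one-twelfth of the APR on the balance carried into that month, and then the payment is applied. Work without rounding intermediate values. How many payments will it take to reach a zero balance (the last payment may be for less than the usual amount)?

12 months

Monthly rate r = 9.6%/12 = 0.8% = 0.008.
Recurrence: B ← B·(1+r) − €231.71.
Month 1: interest €20.88; balance after payment €2,399.17.
Month 2: interest €19.19; balance after payment €2,186.65.
Closed form: n = −ln(1 − rB₀/P)/ln(1+r) = −ln(0.90989)/ln(1.008) ≈ 11.851, so the balance reaches zero during payment 12.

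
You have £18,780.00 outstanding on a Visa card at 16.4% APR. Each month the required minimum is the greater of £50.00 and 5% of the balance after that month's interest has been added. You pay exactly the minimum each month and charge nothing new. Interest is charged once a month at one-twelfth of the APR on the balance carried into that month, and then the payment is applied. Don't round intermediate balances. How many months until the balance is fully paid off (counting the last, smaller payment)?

Monthly rate r = 16.4%/12 = 1.36667% = 0.0136667.
While 5% of the post-interest balance exceeds £50.00, each month B ← (B·(1+r))·(1 − 0.05), i.e. B shrinks by the factor (1+r)·0.95 = 0.96298.
This holds for months 1–79. Entering month 80 the balance is £954.07; 5% of the post-interest balance is now below £50.00, so the flat £50.00 minimum applies from here.
From month 80 a fixed £50.00 at rate r clears £954.07 in 23 more payments. Total: 79 + 23 = 102 months.

102 months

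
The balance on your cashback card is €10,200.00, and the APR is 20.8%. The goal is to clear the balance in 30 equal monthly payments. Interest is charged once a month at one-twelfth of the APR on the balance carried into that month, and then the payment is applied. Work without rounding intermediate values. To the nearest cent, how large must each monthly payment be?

Monthly rate r = 20.8%/12 = 1.73333% = 0.0173333.
Level-payment amortization: P = B₀·r / (1 − (1+r)^(−n)) = 10200.00·0.0173333 / (1 − 1.01733^(−30)).
Denominator 1 − (1+r)^(−30) = 0.402824801.
P = 176.8 / 0.402824801 ≈ 438.90.

€438.90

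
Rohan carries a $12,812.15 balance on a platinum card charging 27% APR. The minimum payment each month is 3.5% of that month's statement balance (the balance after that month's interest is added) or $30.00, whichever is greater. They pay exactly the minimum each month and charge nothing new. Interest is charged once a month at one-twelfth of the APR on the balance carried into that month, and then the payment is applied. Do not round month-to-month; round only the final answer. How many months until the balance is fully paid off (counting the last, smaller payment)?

Monthly rate r = 27%/12 = 2.25% = 0.0225.
While 3.5% of the post-interest balance exceeds $30.00, each month B ← (B·(1+r))·(1 − 0.035), i.e. B shrinks by the factor (1+r)·0.965 = 0.98671.
This holds for months 1–204. Entering month 205 the balance is $836.59; 3.5% of the post-interest balance is now below $30.00, so the flat $30.00 minimum applies from here.
From month 205 a fixed $30.00 at rate r clears $836.59 in 45 more payments. Total: 204 + 45 = 249 months.

249 months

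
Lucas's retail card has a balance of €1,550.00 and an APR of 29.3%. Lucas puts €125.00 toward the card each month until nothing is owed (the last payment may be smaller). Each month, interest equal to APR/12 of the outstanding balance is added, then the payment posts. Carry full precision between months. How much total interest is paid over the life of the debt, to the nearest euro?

€319

Monthly rate r = 29.3%/12 = 2.44167% = 0.0244167.
Payoff takes n = ⌈−ln(1 − rB₀/P)/ln(1+r)⌉ = ⌈14.950⌉ = 15 payments; the last is €118.78.
Total paid = 14·€125.00 + €118.78 = €1,868.78.
Total interest = total paid − principal = €1,868.78 − €1,550.00 = €318.78.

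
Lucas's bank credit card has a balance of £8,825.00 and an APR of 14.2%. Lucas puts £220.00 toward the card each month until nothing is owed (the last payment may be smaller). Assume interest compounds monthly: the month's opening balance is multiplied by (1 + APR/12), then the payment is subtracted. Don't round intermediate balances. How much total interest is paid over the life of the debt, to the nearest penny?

£3,214.13

Monthly rate r = 14.2%/12 = 1.18333% = 0.0118333.
Payoff takes n = ⌈−ln(1 − rB₀/P)/ln(1+r)⌉ = ⌈54.722⌉ = 55 payments; the last is £159.13.
Total paid = 54·£220.00 + £159.13 = £12,039.13.
Total interest = total paid − principal = £12,039.13 − £8,825.00 = £3,214.13.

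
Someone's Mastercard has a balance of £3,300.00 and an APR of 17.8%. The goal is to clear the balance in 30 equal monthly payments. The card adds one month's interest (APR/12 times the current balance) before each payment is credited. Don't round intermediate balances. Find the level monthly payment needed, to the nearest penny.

Monthly rate r = 17.8%/12 = 1.48333% = 0.0148333.
Level-payment amortization: P = B₀·r / (1 − (1+r)^(−n)) = 3300.00·0.0148333 / (1 − 1.01483^(−30)).
Denominator 1 − (1+r)^(−30) = 0.357077996.
P = 48.95 / 0.357077996 ≈ 137.08.

£137.08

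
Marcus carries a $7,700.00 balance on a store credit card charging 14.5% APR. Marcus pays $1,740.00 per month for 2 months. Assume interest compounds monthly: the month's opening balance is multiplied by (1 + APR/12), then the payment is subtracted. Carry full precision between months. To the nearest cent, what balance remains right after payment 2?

Monthly rate r = 14.5%/12 = 1.20833% = 0.0120833.
Each month: B ← B·(1+r) − $1,740.00.
Month 1: interest $93.04; balance after payment $6,053.04.
Month 2: interest $73.14; balance after payment $4,386.18.

$4,386.18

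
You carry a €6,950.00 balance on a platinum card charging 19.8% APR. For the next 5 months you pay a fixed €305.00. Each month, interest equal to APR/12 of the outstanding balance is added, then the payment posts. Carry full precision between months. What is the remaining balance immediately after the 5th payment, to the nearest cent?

Monthly rate r = 19.8%/12 = 1.65% = 0.0165.
Each month: B ← B·(1+r) − €305.00.
Month 1: interest €114.68; balance after payment €6,759.68.
Month 2: interest €111.53; balance after payment €6,566.21.
Month 3: interest €108.34; balance after payment €6,369.55.
Month 4: interest €105.10; balance after payment €6,169.65.
Month 5: interest €101.80; balance after payment €5,966.45.

€5,966.45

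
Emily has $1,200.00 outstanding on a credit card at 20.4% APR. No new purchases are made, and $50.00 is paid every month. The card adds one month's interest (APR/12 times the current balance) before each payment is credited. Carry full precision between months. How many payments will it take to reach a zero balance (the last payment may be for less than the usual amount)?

Monthly rate r = 20.4%/12 = 1.7% = 0.017.
Recurrence: B ← B·(1+r) − $50.00.
Month 1: interest $20.40; balance after payment $1,170.40.
Month 2: interest $19.90; balance after payment $1,140.30.
Closed form: n = −ln(1 − rB₀/P)/ln(1+r) = −ln(0.592)/ln(1.017) ≈ 31.100, so the balance reaches zero during payment 32.

32 months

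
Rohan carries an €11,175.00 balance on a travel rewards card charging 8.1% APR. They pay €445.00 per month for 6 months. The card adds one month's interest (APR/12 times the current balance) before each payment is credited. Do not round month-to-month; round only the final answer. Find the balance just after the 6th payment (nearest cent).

Monthly rate r = 8.1%/12 = 0.675% = 0.00675.
Each month: B ← B·(1+r) − €445.00.
Month 1: interest €75.43; balance after payment €10,805.43.
Month 2: interest €72.94; balance after payment €10,433.37.
Month 3: interest €70.43; balance after payment €10,058.79.
Month 4: interest €67.90; balance after payment €9,681.69.
Month 5: interest €65.35; balance after payment €9,302.04.
Month 6: interest €62.79; balance after payment €8,919.83.

€8,919.83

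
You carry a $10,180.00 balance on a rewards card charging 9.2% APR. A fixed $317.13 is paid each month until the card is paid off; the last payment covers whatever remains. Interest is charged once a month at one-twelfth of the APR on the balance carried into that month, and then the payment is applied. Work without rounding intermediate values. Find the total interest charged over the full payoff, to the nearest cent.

$1,550.29

Monthly rate r = 9.2%/12 = 0.766667% = 0.00766667.
Payoff takes n = ⌈−ln(1 − rB₀/P)/ln(1+r)⌉ = ⌈36.989⌉ = 37 payments; the last is $313.61.
Total paid = 36·$317.13 + $313.61 = $11,730.29.
Total interest = total paid − principal = $11,730.29 − $10,180.00 = $1,550.29.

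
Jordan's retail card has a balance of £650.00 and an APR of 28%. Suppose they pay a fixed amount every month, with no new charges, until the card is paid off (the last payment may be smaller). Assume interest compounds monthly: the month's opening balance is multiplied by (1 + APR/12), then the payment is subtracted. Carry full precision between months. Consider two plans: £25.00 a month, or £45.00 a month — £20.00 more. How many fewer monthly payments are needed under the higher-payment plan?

Monthly rate r = 28%/12 = 2.33333% = 0.0233333.
At £25.00/mo: n = ⌈−ln(1 − rB₀/P)/ln(1+r)⌉ = 41 payments (last £11.44); total interest = total paid − £650.00 = £361.44.
At £45.00/mo: 18 payments (last £37.00); total interest £152.00.
Payments saved = 41 − 18 = 23.

23 fewer payments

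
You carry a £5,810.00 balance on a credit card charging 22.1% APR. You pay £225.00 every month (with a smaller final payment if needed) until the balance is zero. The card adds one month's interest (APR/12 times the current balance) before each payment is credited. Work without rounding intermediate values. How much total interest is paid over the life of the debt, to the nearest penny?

£2,148.12

Monthly rate r = 22.1%/12 = 1.84167% = 0.0184167.
Payoff takes n = ⌈−ln(1 − rB₀/P)/ln(1+r)⌉ = ⌈35.367⌉ = 36 payments; the last is £83.12.
Total paid = 35·£225.00 + £83.12 = £7,958.12.
Total interest = total paid − principal = £7,958.12 − £5,810.00 = £2,148.12.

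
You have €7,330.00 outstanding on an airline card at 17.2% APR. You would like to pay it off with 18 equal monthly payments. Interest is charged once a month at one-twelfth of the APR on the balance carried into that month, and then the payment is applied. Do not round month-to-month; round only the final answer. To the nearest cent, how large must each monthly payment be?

Monthly rate r = 17.2%/12 = 1.43333% = 0.0143333.
Level-payment amortization: P = B₀·r / (1 − (1+r)^(−n)) = 7330.00·0.0143333 / (1 − 1.01433^(−18)).
Denominator 1 − (1+r)^(−18) = 0.225988448.
P = 105.063 / 0.225988448 ≈ 464.91.

€464.91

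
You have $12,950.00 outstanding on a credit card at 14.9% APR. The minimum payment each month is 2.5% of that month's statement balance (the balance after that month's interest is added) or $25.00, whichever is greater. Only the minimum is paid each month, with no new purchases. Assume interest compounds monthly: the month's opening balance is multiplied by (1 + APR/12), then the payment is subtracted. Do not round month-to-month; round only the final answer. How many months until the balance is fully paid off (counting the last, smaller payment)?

253 months

Monthly rate r = 14.9%/12 = 1.24167% = 0.0124167.
While 2.5% of the post-interest balance exceeds $25.00, each month B ← (B·(1+r))·(1 − 0.025), i.e. B shrinks by the factor (1+r)·0.975 = 0.98711.
This holds for months 1–199. Entering month 200 the balance is $978.78; 2.5% of the post-interest balance is now below $25.00, so the flat $25.00 minimum applies from here.
From month 200 a fixed $25.00 at rate r clears $978.78 in 54 more payments. Total: 199 + 54 = 253 months.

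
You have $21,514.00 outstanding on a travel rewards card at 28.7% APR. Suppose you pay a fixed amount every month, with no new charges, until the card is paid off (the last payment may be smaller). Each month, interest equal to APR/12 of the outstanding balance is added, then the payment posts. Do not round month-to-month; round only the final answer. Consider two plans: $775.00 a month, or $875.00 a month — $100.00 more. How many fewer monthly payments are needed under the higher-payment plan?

9 fewer payments

Monthly rate r = 28.7%/12 = 2.39167% = 0.0239167.
At $775.00/mo: n = ⌈−ln(1 − rB₀/P)/ln(1+r)⌉ = 47 payments (last $106.31); total interest = total paid − $21,514.00 = $14,242.31.
At $875.00/mo: 38 payments (last $459.84); total interest $11,320.84.
Payments saved = 47 − 38 = 9.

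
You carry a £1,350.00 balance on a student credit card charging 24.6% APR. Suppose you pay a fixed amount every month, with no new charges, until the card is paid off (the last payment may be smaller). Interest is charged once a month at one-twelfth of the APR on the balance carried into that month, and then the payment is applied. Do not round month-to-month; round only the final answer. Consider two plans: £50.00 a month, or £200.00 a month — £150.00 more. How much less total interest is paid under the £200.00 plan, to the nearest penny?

£518.49

Monthly rate r = 24.6%/12 = 2.05% = 0.0205.
At £50.00/mo: n = ⌈−ln(1 − rB₀/P)/ln(1+r)⌉ = 40 payments (last £36.81); total interest = total paid − £1,350.00 = £636.81.
At £200.00/mo: 8 payments (last £68.32); total interest £118.32.
Interest saved = £636.81 − £118.32 = £518.49.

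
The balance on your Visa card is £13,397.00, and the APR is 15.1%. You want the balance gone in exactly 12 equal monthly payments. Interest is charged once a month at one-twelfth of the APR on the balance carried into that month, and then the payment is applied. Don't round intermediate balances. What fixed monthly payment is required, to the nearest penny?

£1,209.82

Monthly rate r = 15.1%/12 = 1.25833% = 0.0125833.
Level-payment amortization: P = B₀·r / (1 − (1+r)^(−n)) = 13397.00·0.0125833 / (1 − 1.01258^(−12)).
Denominator 1 − (1+r)^(−12) = 0.139341817.
P = 168.579 / 0.139341817 ≈ 1209.82.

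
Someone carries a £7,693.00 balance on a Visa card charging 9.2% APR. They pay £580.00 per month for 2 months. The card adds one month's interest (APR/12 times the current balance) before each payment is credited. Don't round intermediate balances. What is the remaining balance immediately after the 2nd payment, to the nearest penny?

Monthly rate r = 9.2%/12 = 0.766667% = 0.00766667.
Each month: B ← B·(1+r) − £580.00.
Month 1: interest £58.98; balance after payment £7,171.98.
Month 2: interest £54.99; balance after payment £6,646.96.

£6,646.96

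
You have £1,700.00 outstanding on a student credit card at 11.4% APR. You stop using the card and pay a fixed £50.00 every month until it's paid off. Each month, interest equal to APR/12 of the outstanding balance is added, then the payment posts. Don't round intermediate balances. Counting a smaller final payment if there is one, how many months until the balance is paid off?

Monthly rate r = 11.4%/12 = 0.95% = 0.0095.
Recurrence: B ← B·(1+r) − £50.00.
Month 1: interest £16.15; balance after payment £1,666.15.
Month 2: interest £15.83; balance after payment £1,631.98.
Closed form: n = −ln(1 − rB₀/P)/ln(1+r) = −ln(0.677)/ln(1.0095) ≈ 41.256, so the balance reaches zero during payment 42.

42 payments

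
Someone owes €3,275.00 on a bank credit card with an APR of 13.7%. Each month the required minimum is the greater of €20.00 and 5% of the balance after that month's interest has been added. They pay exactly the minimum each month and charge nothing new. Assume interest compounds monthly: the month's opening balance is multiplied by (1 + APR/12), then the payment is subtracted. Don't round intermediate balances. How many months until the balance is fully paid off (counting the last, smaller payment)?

76 months

Monthly rate r = 13.7%/12 = 1.14167% = 0.0114167.
While 5% of the post-interest balance exceeds €20.00, each month B ← (B·(1+r))·(1 − 0.05), i.e. B shrinks by the factor (1+r)·0.95 = 0.96085.
This holds for months 1–53. Entering month 54 the balance is €394.33; 5% of the post-interest balance is now below €20.00, so the flat €20.00 minimum applies from here.
From month 54 a fixed €20.00 at rate r clears €394.33 in 23 more payments. Total: 53 + 23 = 76 months.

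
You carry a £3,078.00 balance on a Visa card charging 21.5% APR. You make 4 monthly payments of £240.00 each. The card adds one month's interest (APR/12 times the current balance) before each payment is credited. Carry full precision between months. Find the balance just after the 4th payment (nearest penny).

Monthly rate r = 21.5%/12 = 1.79167% = 0.0179167.
Each month: B ← B·(1+r) − £240.00.
Month 1: interest £55.15; balance after payment £2,893.15.
Month 2: interest £51.84; balance after payment £2,704.98.
Month 3: interest £48.46; balance after payment £2,513.45.
Month 4: interest £45.03; balance after payment £2,318.48.

£2,318.48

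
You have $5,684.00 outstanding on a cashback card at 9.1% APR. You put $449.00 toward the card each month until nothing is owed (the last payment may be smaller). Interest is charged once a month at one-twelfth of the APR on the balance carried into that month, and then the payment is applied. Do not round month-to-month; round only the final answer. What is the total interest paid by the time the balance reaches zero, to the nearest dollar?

Monthly rate r = 9.1%/12 = 0.758333% = 0.00758333.
Payoff takes n = ⌈−ln(1 − rB₀/P)/ln(1+r)⌉ = ⌈13.359⌉ = 14 payments; the last is $161.67.
Total paid = 13·$449.00 + $161.67 = $5,998.67.
Total interest = total paid − principal = $5,998.67 − $5,684.00 = $314.67.

$315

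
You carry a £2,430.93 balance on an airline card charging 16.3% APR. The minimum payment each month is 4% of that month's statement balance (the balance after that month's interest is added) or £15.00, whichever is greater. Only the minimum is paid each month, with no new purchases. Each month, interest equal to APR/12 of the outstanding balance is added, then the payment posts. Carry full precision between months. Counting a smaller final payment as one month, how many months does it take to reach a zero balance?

Monthly rate r = 16.3%/12 = 1.35833% = 0.0135833.
While 4% of the post-interest balance exceeds £15.00, each month B ← (B·(1+r))·(1 − 0.04), i.e. B shrinks by the factor (1+r)·0.96 = 0.97304.
This holds for months 1–69. Entering month 70 the balance is £368.80; 4% of the post-interest balance is now below £15.00, so the flat £15.00 minimum applies from here.
From month 70 a fixed £15.00 at rate r clears £368.80 in 31 more payments. Total: 69 + 31 = 100 months.

100 months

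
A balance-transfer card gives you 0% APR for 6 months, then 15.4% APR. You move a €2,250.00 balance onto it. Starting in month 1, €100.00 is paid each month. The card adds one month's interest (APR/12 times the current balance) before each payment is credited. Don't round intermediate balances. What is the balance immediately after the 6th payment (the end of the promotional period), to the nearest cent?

€1,650.00

Promo months 1–6 at r₀ = 0%/12 = 0; months 7+ at r₁ = 15.4%/12 = 0.0128333.
After month 6 (no interest yet): B = €2,250.00 − 6·€100.00 = €1,650.00.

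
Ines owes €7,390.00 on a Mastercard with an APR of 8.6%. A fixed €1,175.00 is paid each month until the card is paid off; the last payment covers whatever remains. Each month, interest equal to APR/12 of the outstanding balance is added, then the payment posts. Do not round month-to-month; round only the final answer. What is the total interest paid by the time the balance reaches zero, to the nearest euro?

Monthly rate r = 8.6%/12 = 0.716667% = 0.00716667.
Payoff takes n = ⌈−ln(1 − rB₀/P)/ln(1+r)⌉ = ⌈6.459⌉ = 7 payments; the last is €539.83.
Total paid = 6·€1,175.00 + €539.83 = €7,589.83.
Total interest = total paid − principal = €7,589.83 − €7,390.00 = €199.83.

€200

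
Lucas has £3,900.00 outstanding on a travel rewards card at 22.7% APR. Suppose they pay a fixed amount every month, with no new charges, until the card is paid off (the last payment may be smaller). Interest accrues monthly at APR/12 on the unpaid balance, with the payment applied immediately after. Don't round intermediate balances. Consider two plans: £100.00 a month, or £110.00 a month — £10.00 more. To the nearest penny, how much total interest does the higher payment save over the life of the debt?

£622.51

Monthly rate r = 22.7%/12 = 1.89167% = 0.0189167.
At £100.00/mo: n = ⌈−ln(1 − rB₀/P)/ln(1+r)⌉ = 72 payments (last £42.49); total interest = total paid − £3,900.00 = £3,242.49.
At £110.00/mo: 60 payments (last £29.98); total interest £2,619.98.
Interest saved = £3,242.49 − £2,619.98 = £622.51.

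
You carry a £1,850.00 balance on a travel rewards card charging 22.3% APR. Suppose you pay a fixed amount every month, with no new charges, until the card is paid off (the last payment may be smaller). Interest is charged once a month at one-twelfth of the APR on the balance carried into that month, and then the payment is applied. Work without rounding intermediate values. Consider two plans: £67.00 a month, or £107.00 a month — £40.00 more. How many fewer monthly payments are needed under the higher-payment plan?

Monthly rate r = 22.3%/12 = 1.85833% = 0.0185833.
At £67.00/mo: n = ⌈−ln(1 − rB₀/P)/ln(1+r)⌉ = 40 payments (last £6.03); total interest = total paid − £1,850.00 = £769.03.
At £107.00/mo: 22 payments (last £5.33); total interest £402.33.
Payments saved = 40 − 22 = 18.

18 fewer payments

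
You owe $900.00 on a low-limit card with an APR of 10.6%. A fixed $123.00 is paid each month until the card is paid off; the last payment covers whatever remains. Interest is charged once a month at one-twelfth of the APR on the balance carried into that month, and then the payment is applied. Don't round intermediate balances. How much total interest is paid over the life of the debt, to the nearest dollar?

$35

Monthly rate r = 10.6%/12 = 0.883333% = 0.00883333.
Payoff takes n = ⌈−ln(1 − rB₀/P)/ln(1+r)⌉ = ⌈7.598⌉ = 8 payments; the last is $73.64.
Total paid = 7·$123.00 + $73.64 = $934.64.
Total interest = total paid − principal = $934.64 − $900.00 = $34.64.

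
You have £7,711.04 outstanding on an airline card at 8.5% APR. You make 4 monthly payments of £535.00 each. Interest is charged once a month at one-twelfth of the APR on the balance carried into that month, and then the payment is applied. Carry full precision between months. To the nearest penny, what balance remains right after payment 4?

Monthly rate r = 8.5%/12 = 0.708333% = 0.00708333.
Each month: B ← B·(1+r) − £535.00.
Month 1: interest £54.62; balance after payment £7,230.66.
Month 2: interest £51.22; balance after payment £6,746.88.
Month 3: interest £47.79; balance after payment £6,259.67.
Month 4: interest £44.34; balance after payment £5,769.01.

£5,769.01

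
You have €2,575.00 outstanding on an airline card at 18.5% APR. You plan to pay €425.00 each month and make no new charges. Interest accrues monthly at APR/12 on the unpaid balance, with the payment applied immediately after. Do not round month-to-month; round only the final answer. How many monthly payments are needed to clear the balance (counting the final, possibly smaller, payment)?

Monthly rate r = 18.5%/12 = 1.54167% = 0.0154167.
Recurrence: B ← B·(1+r) − €425.00.
Month 1: interest €39.70; balance after payment €2,189.70.
Month 2: interest €33.76; balance after payment €1,798.46.
Closed form: n = −ln(1 − rB₀/P)/ln(1+r) = −ln(0.90659)/ln(1.01542) ≈ 6.410, so the balance reaches zero during payment 7.

7 payments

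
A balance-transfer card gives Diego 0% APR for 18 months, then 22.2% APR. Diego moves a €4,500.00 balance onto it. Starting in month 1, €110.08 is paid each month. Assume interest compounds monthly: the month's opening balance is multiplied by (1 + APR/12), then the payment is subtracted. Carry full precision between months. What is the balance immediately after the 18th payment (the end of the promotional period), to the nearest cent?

€2,518.56

Promo months 1–18 at r₀ = 0%/12 = 0; months 19+ at r₁ = 22.2%/12 = 0.0185.
After month 18 (no interest yet): B = €4,500.00 − 18·€110.08 = €2,518.56.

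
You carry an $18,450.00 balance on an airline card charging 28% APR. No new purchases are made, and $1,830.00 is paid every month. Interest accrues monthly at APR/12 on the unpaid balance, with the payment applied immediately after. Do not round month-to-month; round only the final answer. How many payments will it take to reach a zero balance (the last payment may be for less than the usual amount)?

12 payments

Monthly rate r = 28%/12 = 2.33333% = 0.0233333.
Recurrence: B ← B·(1+r) − $1,830.00.
Month 1: interest $430.50; balance after payment $17,050.50.
Month 2: interest $397.85; balance after payment $15,618.35.
Closed form: n = −ln(1 − rB₀/P)/ln(1+r) = −ln(0.76475)/ln(1.02333) ≈ 11.628, so the balance reaches zero during payment 12.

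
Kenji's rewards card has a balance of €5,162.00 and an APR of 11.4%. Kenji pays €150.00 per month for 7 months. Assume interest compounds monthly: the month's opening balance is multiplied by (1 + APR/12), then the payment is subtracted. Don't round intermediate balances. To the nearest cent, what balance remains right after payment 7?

Monthly rate r = 11.4%/12 = 0.95% = 0.0095.
Each month: B ← B·(1+r) − €150.00.
Month 1: interest €49.04; balance after payment €5,061.04.
Month 2: interest €48.08; balance after payment €4,959.12.
Month 3: interest €47.11; balance after payment €4,856.23.
Month 4: interest €46.13; balance after payment €4,752.36.
Month 5: interest €45.15; balance after payment €4,647.51.
Month 6: interest €44.15; balance after payment €4,541.66.
Month 7: interest €43.15; balance after payment €4,434.81.

€4,434.81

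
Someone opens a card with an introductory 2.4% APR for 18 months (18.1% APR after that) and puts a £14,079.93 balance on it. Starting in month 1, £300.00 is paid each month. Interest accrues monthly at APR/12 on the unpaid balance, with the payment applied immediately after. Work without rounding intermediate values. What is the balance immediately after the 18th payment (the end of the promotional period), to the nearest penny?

£9,102.73

Promo months 1–18 at r₀ = 2.4%/12 = 0.002; months 19+ at r₁ = 18.1%/12 = 0.0150833.
After month 18: iterate B ← B·(1+r₀) − £300.00 for 18 months → £9,102.73.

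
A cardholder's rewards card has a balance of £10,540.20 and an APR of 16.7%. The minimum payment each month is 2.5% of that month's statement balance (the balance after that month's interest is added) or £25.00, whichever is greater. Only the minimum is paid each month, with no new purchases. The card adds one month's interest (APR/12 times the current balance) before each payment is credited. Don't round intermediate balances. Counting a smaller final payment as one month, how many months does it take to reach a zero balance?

Monthly rate r = 16.7%/12 = 1.39167% = 0.0139167.
While 2.5% of the post-interest balance exceeds £25.00, each month B ← (B·(1+r))·(1 − 0.025), i.e. B shrinks by the factor (1+r)·0.975 = 0.98857.
This holds for months 1–207. Entering month 208 the balance is £975.60; 2.5% of the post-interest balance is now below £25.00, so the flat £25.00 minimum applies from here.
From month 208 a fixed £25.00 at rate r clears £975.60 in 57 more payments. Total: 207 + 57 = 264 months.

264 months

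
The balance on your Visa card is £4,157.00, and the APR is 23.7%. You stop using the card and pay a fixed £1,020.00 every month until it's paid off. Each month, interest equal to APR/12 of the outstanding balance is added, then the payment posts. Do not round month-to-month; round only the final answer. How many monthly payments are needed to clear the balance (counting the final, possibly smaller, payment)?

Monthly rate r = 23.7%/12 = 1.975% = 0.01975.
Recurrence: B ← B·(1+r) − £1,020.00.
Month 1: interest £82.10; balance after payment £3,219.10.
Month 2: interest £63.58; balance after payment £2,262.68.
Month 3: interest £44.69; balance after payment £1,287.37.
Month 4: interest £25.43; balance after payment £292.79.
Month 5: interest £5.78; balance after payment £0.00.

5 months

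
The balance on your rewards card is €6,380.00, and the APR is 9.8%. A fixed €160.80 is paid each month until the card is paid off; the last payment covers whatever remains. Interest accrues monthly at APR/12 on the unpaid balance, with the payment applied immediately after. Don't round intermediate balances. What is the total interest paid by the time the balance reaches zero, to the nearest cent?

€1,362.05

Monthly rate r = 9.8%/12 = 0.816667% = 0.00816667.
Payoff takes n = ⌈−ln(1 − rB₀/P)/ln(1+r)⌉ = ⌈48.147⌉ = 49 payments; the last is €23.65.
Total paid = 48·€160.80 + €23.65 = €7,742.05.
Total interest = total paid − principal = €7,742.05 − €6,380.00 = €1,362.05.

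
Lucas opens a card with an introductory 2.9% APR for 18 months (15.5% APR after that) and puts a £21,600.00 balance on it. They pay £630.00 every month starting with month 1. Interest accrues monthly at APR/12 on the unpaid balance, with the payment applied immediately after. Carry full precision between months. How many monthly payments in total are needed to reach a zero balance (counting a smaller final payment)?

Promo months 1–18 at r₀ = 2.9%/12 = 0.00241667; months 19+ at r₁ = 15.5%/12 = 0.0129167.
After month 18: iterate B ← B·(1+r₀) − £630.00 for 18 months → £10,983.18.
Then at r₁ with £630.00/mo: n₂ = −ln(1 − r₁·B/P)/ln(1+r₁) ≈ 19.88 → 20 more payments.

38 payments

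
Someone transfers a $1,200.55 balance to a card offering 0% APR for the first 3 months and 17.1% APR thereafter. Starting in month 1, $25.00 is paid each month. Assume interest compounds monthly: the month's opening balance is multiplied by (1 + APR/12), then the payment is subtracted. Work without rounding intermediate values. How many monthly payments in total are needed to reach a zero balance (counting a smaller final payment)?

76 payments

Promo months 1–3 at r₀ = 0%/12 = 0; months 4+ at r₁ = 17.1%/12 = 0.01425.
After month 3 (no interest yet): B = $1,200.55 − 3·$25.00 = $1,125.55.
Then at r₁ with $25.00/mo: n₂ = −ln(1 − r₁·B/P)/ln(1+r₁) ≈ 72.51 → 73 more payments.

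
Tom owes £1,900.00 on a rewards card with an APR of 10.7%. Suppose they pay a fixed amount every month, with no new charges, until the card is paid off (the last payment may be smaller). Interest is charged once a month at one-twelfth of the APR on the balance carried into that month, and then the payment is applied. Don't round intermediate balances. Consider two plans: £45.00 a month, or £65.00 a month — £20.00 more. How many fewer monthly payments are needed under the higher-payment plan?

19 fewer payments

Monthly rate r = 10.7%/12 = 0.891667% = 0.00891667.
At £45.00/mo: n = ⌈−ln(1 − rB₀/P)/ln(1+r)⌉ = 54 payments (last £9.60); total interest = total paid − £1,900.00 = £494.60.
At £65.00/mo: 35 payments (last £1.09); total interest £311.09.
Payments saved = 54 − 35 = 19.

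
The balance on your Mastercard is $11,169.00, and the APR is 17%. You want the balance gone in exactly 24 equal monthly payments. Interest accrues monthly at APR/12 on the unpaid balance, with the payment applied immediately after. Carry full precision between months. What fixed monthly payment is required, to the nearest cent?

Monthly rate r = 17%/12 = 1.41667% = 0.0141667.
Level-payment amortization: P = B₀·r / (1 − (1+r)^(−n)) = 11169.00·0.0141667 / (1 − 1.01417^(−24)).
Denominator 1 − (1+r)^(−24) = 0.286529489.
P = 158.227 / 0.286529489 ≈ 552.22.

$552.22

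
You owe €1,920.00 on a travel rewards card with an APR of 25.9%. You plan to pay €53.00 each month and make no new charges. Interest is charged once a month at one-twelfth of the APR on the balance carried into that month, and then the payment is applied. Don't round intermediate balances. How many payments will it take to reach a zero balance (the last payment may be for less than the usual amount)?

72 months

Monthly rate r = 25.9%/12 = 2.15833% = 0.0215833.
Recurrence: B ← B·(1+r) − €53.00.
Month 1: interest €41.44; balance after payment €1,908.44.
Month 2: interest €41.19; balance after payment €1,896.63.
Closed form: n = −ln(1 − rB₀/P)/ln(1+r) = −ln(0.21811)/ln(1.02158) ≈ 71.310, so the balance reaches zero during payment 72.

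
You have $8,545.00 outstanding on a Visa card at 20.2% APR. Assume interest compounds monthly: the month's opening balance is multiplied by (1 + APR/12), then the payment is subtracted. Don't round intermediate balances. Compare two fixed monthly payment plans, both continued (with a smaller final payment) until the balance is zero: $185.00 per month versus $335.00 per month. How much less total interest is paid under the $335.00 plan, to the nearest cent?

Monthly rate r = 20.2%/12 = 1.68333% = 0.0168333.
At $185.00/mo: n = ⌈−ln(1 − rB₀/P)/ln(1+r)⌉ = 91 payments (last $5.80); total interest = total paid − $8,545.00 = $8,110.80.
At $335.00/mo: 34 payments (last $204.31); total interest $2,714.31.
Interest saved = $8,110.80 − $2,714.31 = $5,396.49.

$5,396.49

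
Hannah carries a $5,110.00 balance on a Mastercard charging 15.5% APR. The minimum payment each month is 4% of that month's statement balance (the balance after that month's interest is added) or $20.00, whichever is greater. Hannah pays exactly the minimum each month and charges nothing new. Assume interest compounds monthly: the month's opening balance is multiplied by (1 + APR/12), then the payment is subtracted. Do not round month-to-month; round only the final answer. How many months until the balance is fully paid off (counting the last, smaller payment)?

Monthly rate r = 15.5%/12 = 1.29167% = 0.0129167.
While 4% of the post-interest balance exceeds $20.00, each month B ← (B·(1+r))·(1 − 0.04), i.e. B shrinks by the factor (1+r)·0.96 = 0.9724.
This holds for months 1–84. Entering month 85 the balance is $486.85; 4% of the post-interest balance is now below $20.00, so the flat $20.00 minimum applies from here.
From month 85 a fixed $20.00 at rate r clears $486.85 in 30 more payments. Total: 84 + 30 = 114 months.

114 months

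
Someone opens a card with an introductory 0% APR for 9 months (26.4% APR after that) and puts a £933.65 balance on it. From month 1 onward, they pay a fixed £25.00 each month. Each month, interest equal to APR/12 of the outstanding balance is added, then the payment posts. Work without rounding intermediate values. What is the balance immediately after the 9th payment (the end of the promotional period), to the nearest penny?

Promo months 1–9 at r₀ = 0%/12 = 0; months 10+ at r₁ = 26.4%/12 = 0.022.
After month 9 (no interest yet): B = £933.65 − 9·£25.00 = £708.65.

£708.65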